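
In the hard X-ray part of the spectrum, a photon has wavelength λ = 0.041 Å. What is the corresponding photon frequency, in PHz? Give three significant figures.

Convert to SI: λ = 0.041 Å = 4.1e-12 m.
Since f = c/λ for a photon, f = 7.312e19 Hz.
Converting to PHz: f = 73120 PHz ≈ 7.31e4 PHz.

7.31e4 PHz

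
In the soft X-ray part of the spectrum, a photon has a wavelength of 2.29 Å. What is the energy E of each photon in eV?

(h = 6.62607015 × 10^-34 J·s, c = 2.99792458 × 10^8 m/s, 1 eV = 1.602176634 × 10^-19 J.)
Convert to SI: λ = 2.29 Å = 2.29 × 10^-10 m.
For a photon E = hc/λ, so E = 8.674 × 10^-16 J.
Converting to eV: E = 5414 eV ≈ 5410 eV.

5410 eV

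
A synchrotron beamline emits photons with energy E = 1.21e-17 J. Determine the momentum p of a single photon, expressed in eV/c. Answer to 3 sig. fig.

(c = 2.99792458e8 m/s, 1 eV = 1.602176634e-19 J.)
Since p = E/c for a photon, p = 4.036e-26 kg·m/s.
Converting to eV/c: p = 75.52 eV/c ≈ 75.5 eV/c.

75.5 eV/c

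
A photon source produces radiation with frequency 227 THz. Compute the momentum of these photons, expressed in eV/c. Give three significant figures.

(h = 6.62607015e-34 J·s, c = 2.99792458e8 m/s, 1 eV = 1.602176634e-19 J.)
First convert: f = 227 THz = 2.27e14 Hz.
Apply p = hf/c: p = 5.017e-28 kg·m/s.
Converting to eV/c: p = 0.9388 eV/c ≈ 0.939 eV/c.

0.939 eV/c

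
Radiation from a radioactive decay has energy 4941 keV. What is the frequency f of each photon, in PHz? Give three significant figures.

1.19 × 10^6 PHz

Use h = 6.62607015 × 10^-34 J·s, 1 eV = 1.602176634 × 10^-19 J.
Convert to SI: E = 4941 keV = 7.9164 × 10^-13 J.
Since f = E/h for a photon, f = 1.195 × 10^21 Hz.
Converting to PHz: f = 1.195 × 10^6 PHz ≈ 1.19 × 10^6 PHz.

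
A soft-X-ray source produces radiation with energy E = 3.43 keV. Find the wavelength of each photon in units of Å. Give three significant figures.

3.61 Å

Take h = 6.62607015e-34 J·s, c = 2.99792458e8 m/s, 1 eV = 1.602176634e-19 J.
First convert: E = 3.43 keV = 5.4955e-16 J.
The photon relation is λ = hc/E, giving λ = 3.615e-10 m.
Converting to Å: λ = 3.615 Å ≈ 3.61 Å.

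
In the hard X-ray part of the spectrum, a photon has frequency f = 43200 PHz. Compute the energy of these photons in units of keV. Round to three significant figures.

179 keV

Use h = 6.62607015e-34 J·s, 1 eV = 1.602176634e-19 J.
In SI units: f = 43200 PHz = 4.32e19 Hz.
The photon relation is E = hf, giving E = 2.862e-14 J.
Converting to keV: E = 178.7 keV ≈ 179 keV.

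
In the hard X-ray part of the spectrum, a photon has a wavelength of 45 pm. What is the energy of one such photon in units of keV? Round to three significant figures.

Take h = 6.62607015 × 10^-34 J·s, c = 2.99792458 × 10^8 m/s, 1 eV = 1.602176634 × 10^-19 J.
First convert: λ = 45 pm = 4.5 × 10^-11 m.
Since E = hc/λ for a photon, E = 4.414 × 10^-15 J.
Converting to keV: E = 27.55 keV ≈ 27.6 keV.

27.6 keV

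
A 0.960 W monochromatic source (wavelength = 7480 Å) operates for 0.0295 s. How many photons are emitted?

Total energy: E_total = P·t = 0.960 × 0.0295 = 0.02832 J.
Per-photon energy: E = 2.656e-19 J.
N = E_total / E_photon = 1.07e17.

1.07e17 photons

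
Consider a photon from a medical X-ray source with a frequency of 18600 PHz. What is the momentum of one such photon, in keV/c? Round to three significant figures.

First convert: f = 18600 PHz = 1.86e19 Hz.
For a photon p = hf/c, so p = 4.111e-23 kg·m/s.
Converting to keV/c: p = 76.92 keV/c ≈ 76.9 keV/c.

76.9 keV/c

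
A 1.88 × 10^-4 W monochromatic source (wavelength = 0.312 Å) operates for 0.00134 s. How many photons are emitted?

3.96 × 10^7 photons

Total energy: E_total = P·t = 1.88 × 10^-4 × 0.00134 = 2.519 × 10^-7 J.
Per-photon energy: E = 6.367 × 10^-15 J.
N = E_total / E_photon = 3.96 × 10^7.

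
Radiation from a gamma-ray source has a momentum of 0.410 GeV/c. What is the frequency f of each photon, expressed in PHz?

Use h = 6.62607015e-34 J·s, c = 2.99792458e8 m/s, 1 eV = 1.602176634e-19 J.
Convert to SI: p = 0.410 GeV/c = 2.1912e-19 kg·m/s.
For a photon f = pc/h, so f = 9.914e22 Hz.
Converting to PHz: f = 9.914e7 PHz ≈ 9.91e7 PHz.

9.91e7 PHz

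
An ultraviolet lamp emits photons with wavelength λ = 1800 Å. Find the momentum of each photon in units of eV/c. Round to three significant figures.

6.89 eV/c

Use h = 6.62607015 × 10^-34 J·s, c = 2.99792458 × 10^8 m/s, 1 eV = 1.602176634 × 10^-19 J.
In SI units: λ = 1800 Å = 1.8 × 10^-7 m.
Since p = h/λ for a photon, p = 3.681 × 10^-27 kg·m/s.
Converting to eV/c: p = 6.888 eV/c ≈ 6.89 eV/c.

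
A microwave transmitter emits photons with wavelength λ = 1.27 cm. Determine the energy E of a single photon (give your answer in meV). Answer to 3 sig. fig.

0.0976 meV

(h = 6.62607015e-34 J·s, c = 2.99792458e8 m/s, 1 eV = 1.602176634e-19 J.)
Convert to SI: λ = 1.27 cm = 0.0127 m.
For a photon E = hc/λ, so E = 1.564e-23 J.
Converting to meV: E = 0.09763 meV ≈ 0.0976 meV.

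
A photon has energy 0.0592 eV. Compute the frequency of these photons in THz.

14.3 THz

First convert: E = 0.0592 eV = 9.4849 × 10^-21 J.
Since f = E/h for a photon, f = 1.431 × 10^13 Hz.
Converting to THz: f = 14.31 THz ≈ 14.3 THz.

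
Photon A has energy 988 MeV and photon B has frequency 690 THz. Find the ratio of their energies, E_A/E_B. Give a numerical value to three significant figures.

3.46 × 10^8

E_A = 1.583 × 10^-10 J (from energy = 988 MeV, via E given directly).
E_B = 4.572 × 10^-19 J (from frequency = 690 THz, via E = hf).
Ratio = 1.583 × 10^-10 / 4.572 × 10^-19 = 3.46 × 10^8.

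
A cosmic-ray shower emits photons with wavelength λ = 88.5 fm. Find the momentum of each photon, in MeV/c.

Convert to SI: λ = 88.5 fm = 8.85 × 10^-14 m.
The photon relation is p = h/λ, giving p = 7.487 × 10^-21 kg·m/s.
Converting to MeV/c: p = 14.01 MeV/c ≈ 14.0 MeV/c.

14.0 MeV/c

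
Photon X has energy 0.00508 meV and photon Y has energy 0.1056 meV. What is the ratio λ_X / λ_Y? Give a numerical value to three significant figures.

20.8

λ_X = 0.2441 m (from energy = 0.00508 meV, via λ = hc/E).
λ_Y = 0.01174 m (from energy = 0.1056 meV, via λ = hc/E).
Ratio = 0.2441 / 0.01174 = 20.8.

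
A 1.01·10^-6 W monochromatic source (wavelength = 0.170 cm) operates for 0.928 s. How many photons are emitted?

Total energy: E_total = P·t = 1.01·10^-6 × 0.928 = 9.373·10^-7 J.
Per-photon energy: E = 1.168·10^-22 J.
N = E_total / E_photon = 8.02·10^15.

8.02·10^15 photons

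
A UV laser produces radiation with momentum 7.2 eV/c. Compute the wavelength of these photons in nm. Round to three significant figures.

Take h = 6.62607015 × 10^-34 J·s, c = 2.99792458 × 10^8 m/s, 1 eV = 1.602176634 × 10^-19 J.
In SI units: p = 7.2 eV/c = 3.8479 × 10^-27 kg·m/s.
For a photon λ = h/p, so λ = 1.722 × 10^-7 m.
Converting to nm: λ = 172.2 nm ≈ 172 nm.

172 nm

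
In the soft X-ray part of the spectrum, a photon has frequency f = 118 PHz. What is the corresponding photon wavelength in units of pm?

2540 pm

(c = 2.99792458 × 10^8 m/s.)
First convert: f = 118 PHz = 1.18 × 10^17 Hz.
Apply λ = c/f: λ = 2.541 × 10^-9 m.
Converting to pm: λ = 2541 pm ≈ 2540 pm.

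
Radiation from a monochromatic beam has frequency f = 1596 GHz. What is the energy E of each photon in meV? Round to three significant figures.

Use h = 6.62607015e-34 J·s, 1 eV = 1.602176634e-19 J.
First convert: f = 1596 GHz = 1.596e12 Hz.
For a photon E = hf, so E = 1.058e-21 J.
Converting to meV: E = 6.601 meV ≈ 6.60 meV.

6.60 meV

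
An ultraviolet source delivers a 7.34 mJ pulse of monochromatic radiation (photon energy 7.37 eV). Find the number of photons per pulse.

Per-photon energy: E = 1.181e-18 J (from energy = 7.37 eV).
N = E_total / E_photon = 0.00734 J / 1.181e-18 J = 6.22e15.

6.22e15 photons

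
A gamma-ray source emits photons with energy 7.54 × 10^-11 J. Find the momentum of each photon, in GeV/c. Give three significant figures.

Apply p = E/c: p = 2.515 × 10^-19 kg·m/s.
Converting to GeV/c: p = 0.4706 GeV/c ≈ 0.471 GeV/c.

0.471 GeV/c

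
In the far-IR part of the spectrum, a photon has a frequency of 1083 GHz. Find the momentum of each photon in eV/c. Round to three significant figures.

4.48 × 10^-3 eV/c

Use h = 6.62607015 × 10^-34 J·s, c = 2.99792458 × 10^8 m/s, 1 eV = 1.602176634 × 10^-19 J.
Convert to SI: f = 1083 GHz = 1.083 × 10^12 Hz.
Since p = hf/c for a photon, p = 2.394 × 10^-30 kg·m/s.
Converting to eV/c: p = 0.004479 eV/c ≈ 4.48 × 10^-3 eV/c.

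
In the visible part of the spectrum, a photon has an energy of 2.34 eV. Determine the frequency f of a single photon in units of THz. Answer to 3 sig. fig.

566 THz

Take h = 6.62607015 × 10^-34 J·s, 1 eV = 1.602176634 × 10^-19 J.
Convert to SI: E = 2.34 eV = 3.7491 × 10^-19 J.
Since f = E/h for a photon, f = 5.658 × 10^14 Hz.
Converting to THz: f = 565.8 THz ≈ 566 THz.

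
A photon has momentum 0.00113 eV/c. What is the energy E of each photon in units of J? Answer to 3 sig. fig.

Convert to SI: p = 0.00113 eV/c = 6.0390e-31 kg·m/s.
The photon relation is E = pc, giving E = 1.810e-22 J.
So E ≈ 1.81e-22 J.

1.81e-22 J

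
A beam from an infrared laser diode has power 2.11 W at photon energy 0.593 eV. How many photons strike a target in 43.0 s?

9.55 × 10^20 photons

Total energy: E_total = P·t = 2.11 × 43.0 = 90.73 J.
Per-photon energy: E = 9.501 × 10^-20 J.
N = E_total / E_photon = 9.55 × 10^20.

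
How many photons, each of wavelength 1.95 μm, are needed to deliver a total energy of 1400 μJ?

1.37·10^16 photons

Per-photon energy: E = 1.019·10^-19 J (from wavelength = 1.95 μm).
N = E_total / E_photon = 0.00140 J / 1.019·10^-19 J = 1.37·10^16.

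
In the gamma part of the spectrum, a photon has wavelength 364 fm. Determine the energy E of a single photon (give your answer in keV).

Use h = 6.62607015·10^-34 J·s, c = 2.99792458·10^8 m/s, 1 eV = 1.602176634·10^-19 J.
Convert to SI: λ = 364 fm = 3.64·10^-13 m.
The photon relation is E = hc/λ, giving E = 5.457·10^-13 J.
Converting to keV: E = 3406 keV ≈ 3410 keV.

3410 keV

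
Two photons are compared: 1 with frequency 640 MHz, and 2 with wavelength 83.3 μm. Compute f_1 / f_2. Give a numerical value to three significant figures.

f_1 = 6.400 × 10^8 Hz (from frequency = 640 MHz, via f given directly).
f_2 = 3.599 × 10^12 Hz (from wavelength = 83.3 μm, via f = c/λ).
Ratio = 6.400 × 10^8 / 3.599 × 10^12 = 1.78 × 10^-4.

1.78 × 10^-4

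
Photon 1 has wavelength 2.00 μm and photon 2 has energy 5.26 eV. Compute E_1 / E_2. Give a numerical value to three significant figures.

E_1 = 9.932e-20 J (from wavelength = 2.00 μm, via E = hc/λ).
E_2 = 8.427e-19 J (from energy = 5.26 eV, via E given directly).
Ratio = 9.932e-20 / 8.427e-19 = 0.118.

0.118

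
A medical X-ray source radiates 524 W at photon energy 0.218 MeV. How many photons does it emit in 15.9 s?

Total energy: E_total = P·t = 524 × 15.9 = 8332 J.
Per-photon energy: E = 3.493 × 10^-14 J.
N = E_total / E_photon = 2.39 × 10^17.

2.39 × 10^17 photons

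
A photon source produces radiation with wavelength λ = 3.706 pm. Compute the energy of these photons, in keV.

335 keV

Take h = 6.62607015e-34 J·s, c = 2.99792458e8 m/s, 1 eV = 1.602176634e-19 J.
First convert: λ = 3.706 pm = 3.706e-12 m.
For a photon E = hc/λ, so E = 5.360e-14 J.
Converting to keV: E = 334.5 keV ≈ 335 keV.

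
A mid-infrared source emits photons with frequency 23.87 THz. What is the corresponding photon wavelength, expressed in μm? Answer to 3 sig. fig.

Convert to SI: f = 23.87 THz = 2.387·10^13 Hz.
For a photon λ = c/f, so λ = 1.256·10^-5 m.
Converting to μm: λ = 12.56 μm ≈ 12.6 μm.

12.6 μm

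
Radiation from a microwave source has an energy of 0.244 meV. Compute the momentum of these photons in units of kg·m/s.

1.30 × 10^-31 kg·m/s

(c = 2.99792458 × 10^8 m/s, 1 eV = 1.602176634 × 10^-19 J.)
In SI units: E = 0.244 meV = 3.9093 × 10^-23 J.
Apply p = E/c: p = 1.304 × 10^-31 kg·m/s.
So p ≈ 1.30 × 10^-31 kg·m/s.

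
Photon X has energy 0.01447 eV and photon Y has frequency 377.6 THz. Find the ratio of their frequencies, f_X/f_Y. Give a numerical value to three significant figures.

9.27e-3

f_X = 3.499e12 Hz (from energy = 0.01447 eV, via f = E/h).
f_Y = 3.776e14 Hz (from frequency = 377.6 THz, via f given directly).
Ratio = 3.499e12 / 3.776e14 = 9.27e-3.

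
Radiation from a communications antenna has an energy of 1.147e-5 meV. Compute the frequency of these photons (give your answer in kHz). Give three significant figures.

(h = 6.62607015e-34 J·s, 1 eV = 1.602176634e-19 J.)
Convert to SI: E = 1.147e-5 meV = 1.8377e-27 J.
For a photon f = E/h, so f = 2.773e6 Hz.
Converting to kHz: f = 2773 kHz ≈ 2770 kHz.

2770 kHz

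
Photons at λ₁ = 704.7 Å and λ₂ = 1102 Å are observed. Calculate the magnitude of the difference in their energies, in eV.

Using E = hc/λ: E₁ = 2.8189e-18 J, E₂ = 1.8026e-18 J.
|ΔE| = |2.8189e-18 − 1.8026e-18| = 1.02e-18 J = 6.34 eV.

6.34 eV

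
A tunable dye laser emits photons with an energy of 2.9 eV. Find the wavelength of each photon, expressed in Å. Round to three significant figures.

Convert to SI: E = 2.9 eV = 4.6463e-19 J.
The photon relation is λ = hc/E, giving λ = 4.275e-7 m.
Converting to Å: λ = 4275 Å ≈ 4280 Å.

4280 Å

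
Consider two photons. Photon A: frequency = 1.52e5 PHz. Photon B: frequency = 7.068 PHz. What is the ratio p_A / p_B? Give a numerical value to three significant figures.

2.15e4

p_A = 3.360e-22 kg·m/s (from frequency = 1.52e5 PHz, via p = hf/c).
p_B = 1.562e-26 kg·m/s (from frequency = 7.068 PHz, via p = hf/c).
Ratio = 3.360e-22 / 1.562e-26 = 2.15e4.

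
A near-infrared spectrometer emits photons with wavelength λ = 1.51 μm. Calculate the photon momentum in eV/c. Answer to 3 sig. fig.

Take h = 6.62607015e-34 J·s, c = 2.99792458e8 m/s, 1 eV = 1.602176634e-19 J.
In SI units: λ = 1.51 μm = 1.51e-6 m.
Apply p = h/λ: p = 4.388e-28 kg·m/s.
Converting to eV/c: p = 0.8211 eV/c ≈ 0.821 eV/c.

0.821 eV/c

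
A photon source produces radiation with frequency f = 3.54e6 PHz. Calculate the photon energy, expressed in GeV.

0.0146 GeV

Take h = 6.62607015e-34 J·s, 1 eV = 1.602176634e-19 J.
First convert: f = 3.54e6 PHz = 3.54e21 Hz.
Since E = hf for a photon, E = 2.346e-12 J.
Converting to GeV: E = 0.01464 GeV ≈ 0.0146 GeV.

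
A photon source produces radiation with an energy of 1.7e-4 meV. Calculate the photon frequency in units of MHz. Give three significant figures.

Take h = 6.62607015e-34 J·s, 1 eV = 1.602176634e-19 J.
First convert: E = 1.7e-4 meV = 2.7237e-26 J.
For a photon f = E/h, so f = 4.111e7 Hz.
Converting to MHz: f = 41.11 MHz ≈ 41.1 MHz.

41.1 MHz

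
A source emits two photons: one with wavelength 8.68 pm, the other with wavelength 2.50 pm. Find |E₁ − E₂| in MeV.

Using E = hc/λ: E₁ = 2.289e-14 J, E₂ = 7.946e-14 J.
|ΔE| = |2.289e-14 − 7.946e-14| = 5.66e-14 J = 0.353 MeV.

0.353 MeV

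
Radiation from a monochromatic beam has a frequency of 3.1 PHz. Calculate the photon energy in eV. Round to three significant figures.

In SI units: f = 3.1 PHz = 3.1·10^15 Hz.
The photon relation is E = hf, giving E = 2.054·10^-18 J.
Converting to eV: E = 12.82 eV ≈ 12.8 eV.

12.8 eV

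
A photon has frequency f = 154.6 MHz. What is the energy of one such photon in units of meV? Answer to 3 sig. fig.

6.39 × 10^-4 meV

Use h = 6.62607015 × 10^-34 J·s, 1 eV = 1.602176634 × 10^-19 J.
In SI units: f = 154.6 MHz = 1.546 × 10^8 Hz.
The photon relation is E = hf, giving E = 1.024 × 10^-25 J.
Converting to meV: E = 6.394 × 10^-4 meV ≈ 6.39 × 10^-4 meV.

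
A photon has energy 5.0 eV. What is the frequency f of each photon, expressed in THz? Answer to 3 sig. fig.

Convert to SI: E = 5.0 eV = 8.0109e-19 J.
For a photon f = E/h, so f = 1.209e15 Hz.
Converting to THz: f = 1209 THz ≈ 1210 THz.

1210 THz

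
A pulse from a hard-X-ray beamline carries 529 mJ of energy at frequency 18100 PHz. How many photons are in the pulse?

4.41 × 10^13 photons

Per-photon energy: E = 1.199 × 10^-14 J (from frequency = 18100 PHz).
N = E_total / E_photon = 0.529 J / 1.199 × 10^-14 J = 4.41 × 10^13.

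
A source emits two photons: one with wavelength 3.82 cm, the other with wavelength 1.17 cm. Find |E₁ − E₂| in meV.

Using E = hc/λ: E₁ = 5.200e-24 J, E₂ = 1.698e-23 J.
|ΔE| = |5.200e-24 − 1.698e-23| = 1.18e-23 J = 0.0735 meV.

0.0735 meV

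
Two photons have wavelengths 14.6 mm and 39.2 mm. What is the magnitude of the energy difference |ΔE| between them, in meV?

0.0533 meV

Using E = hc/λ: E₁ = 1.361e-23 J, E₂ = 5.067e-24 J.
|ΔE| = |1.361e-23 − 5.067e-24| = 8.54e-24 J = 0.0533 meV.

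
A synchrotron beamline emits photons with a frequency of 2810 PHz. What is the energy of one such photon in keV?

11.6 keV

Convert to SI: f = 2810 PHz = 2.81e18 Hz.
Apply E = hf: E = 1.862e-15 J.
Converting to keV: E = 11.62 keV ≈ 11.6 keV.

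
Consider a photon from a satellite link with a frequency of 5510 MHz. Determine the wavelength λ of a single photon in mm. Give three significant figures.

54.4 mm

Use c = 2.99792458e8 m/s.
In SI units: f = 5510 MHz = 5.51e9 Hz.
For a photon λ = c/f, so λ = 0.05441 m.
Converting to mm: λ = 54.41 mm ≈ 54.4 mm.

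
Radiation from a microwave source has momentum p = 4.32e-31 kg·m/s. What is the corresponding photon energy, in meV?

0.808 meV

Take c = 2.99792458e8 m/s, 1 eV = 1.602176634e-19 J.
Apply E = pc: E = 1.295e-22 J.
Converting to meV: E = 0.8083 meV ≈ 0.808 meV.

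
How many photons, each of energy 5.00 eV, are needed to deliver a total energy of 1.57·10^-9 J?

1.96·10^9 photons

Per-photon energy: E = 8.011·10^-19 J (from energy = 5.00 eV).
N = E_total / E_photon = 1.57·10^-9 J / 8.011·10^-19 J = 1.96·10^9.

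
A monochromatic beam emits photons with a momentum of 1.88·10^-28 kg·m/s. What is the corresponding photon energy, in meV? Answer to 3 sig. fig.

Apply E = pc: E = 5.636·10^-20 J.
Converting to meV: E = 351.8 meV ≈ 352 meV.

352 meV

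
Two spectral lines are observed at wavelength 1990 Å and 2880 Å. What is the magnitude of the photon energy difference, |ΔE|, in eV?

1.93 eV

Using E = hc/λ: E₁ = 9.982 × 10^-19 J, E₂ = 6.897 × 10^-19 J.
|ΔE| = |9.982 × 10^-19 − 6.897 × 10^-19| = 3.08 × 10^-19 J = 1.93 eV.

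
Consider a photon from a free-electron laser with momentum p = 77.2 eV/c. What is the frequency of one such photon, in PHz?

Convert to SI: p = 77.2 eV/c = 4.1258 × 10^-26 kg·m/s.
Since f = pc/h for a photon, f = 1.867 × 10^16 Hz.
Converting to PHz: f = 18.67 PHz ≈ 18.7 PHz.

18.7 PHz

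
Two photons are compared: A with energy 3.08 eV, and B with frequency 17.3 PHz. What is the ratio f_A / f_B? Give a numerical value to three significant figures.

f_A = 7.447e14 Hz (from energy = 3.08 eV, via f = E/h).
f_B = 1.730e16 Hz (from frequency = 17.3 PHz, via f given directly).
Ratio = 7.447e14 / 1.730e16 = 0.0430.

0.0430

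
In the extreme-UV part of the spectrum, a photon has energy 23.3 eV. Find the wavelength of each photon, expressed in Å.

In SI units: E = 23.3 eV = 3.7331e-18 J.
Apply λ = hc/E: λ = 5.321e-8 m.
Converting to Å: λ = 532.1 Å ≈ 532 Å.

532 Å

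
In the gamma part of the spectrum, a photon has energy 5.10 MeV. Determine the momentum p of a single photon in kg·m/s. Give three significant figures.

2.73 × 10^-21 kg·m/s

(c = 2.99792458 × 10^8 m/s, 1 eV = 1.602176634 × 10^-19 J.)
Convert to SI: E = 5.10 MeV = 8.1711 × 10^-13 J.
For a photon p = E/c, so p = 2.726 × 10^-21 kg·m/s.
So p ≈ 2.73 × 10^-21 kg·m/s.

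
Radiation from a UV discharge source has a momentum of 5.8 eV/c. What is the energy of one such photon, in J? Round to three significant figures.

Convert to SI: p = 5.8 eV/c = 3.0997e-27 kg·m/s.
For a photon E = pc, so E = 9.293e-19 J.
So E ≈ 9.29e-19 J.

9.29e-19 J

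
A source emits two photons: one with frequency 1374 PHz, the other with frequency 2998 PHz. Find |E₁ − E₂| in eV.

Using E = hf: E₁ = 9.1042e-16 J, E₂ = 1.9865e-15 J.
|ΔE| = |9.1042e-16 − 1.9865e-15| = 1.08e-15 J = 6720 eV.

6720 eV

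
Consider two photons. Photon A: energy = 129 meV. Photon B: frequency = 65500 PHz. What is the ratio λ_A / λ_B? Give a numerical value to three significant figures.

λ_A = 9.611·10^-6 m (from energy = 129 meV, via λ = hc/E).
λ_B = 4.577·10^-12 m (from frequency = 65500 PHz, via λ = c/f).
Ratio = 9.611·10^-6 / 4.577·10^-12 = 2.10·10^6.

2.10·10^6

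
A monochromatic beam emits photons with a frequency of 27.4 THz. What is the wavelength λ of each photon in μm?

10.9 μm

Use c = 2.99792458 × 10^8 m/s.
Convert to SI: f = 27.4 THz = 2.74 × 10^13 Hz.
Apply λ = c/f: λ = 1.094 × 10^-5 m.
Converting to μm: λ = 10.94 μm ≈ 10.9 μm.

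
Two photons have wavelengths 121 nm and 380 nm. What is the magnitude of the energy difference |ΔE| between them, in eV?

6.98 eV

Using E = hc/λ: E₁ = 1.642e-18 J, E₂ = 5.227e-19 J.
|ΔE| = |1.642e-18 − 5.227e-19| = 1.12e-18 J = 6.98 eV.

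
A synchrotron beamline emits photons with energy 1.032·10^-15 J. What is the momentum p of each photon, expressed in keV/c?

6.44 keV/c

Since p = E/c for a photon, p = 3.442·10^-24 kg·m/s.
Converting to keV/c: p = 6.441 keV/c ≈ 6.44 keV/c.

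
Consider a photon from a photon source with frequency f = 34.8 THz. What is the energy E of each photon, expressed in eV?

0.144 eV

(h = 6.62607015e-34 J·s, 1 eV = 1.602176634e-19 J.)
Convert to SI: f = 34.8 THz = 3.48e13 Hz.
Apply E = hf: E = 2.306e-20 J.
Converting to eV: E = 0.1439 eV ≈ 0.144 eV.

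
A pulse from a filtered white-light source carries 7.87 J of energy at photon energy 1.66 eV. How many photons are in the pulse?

Per-photon energy: E = 2.660 × 10^-19 J (from energy = 1.66 eV).
N = E_total / E_photon = 7.87 J / 2.660 × 10^-19 J = 2.96 × 10^19.

2.96 × 10^19 photons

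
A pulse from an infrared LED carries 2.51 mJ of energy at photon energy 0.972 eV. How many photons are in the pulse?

Per-photon energy: E = 1.557e-19 J (from energy = 0.972 eV).
N = E_total / E_photon = 0.00251 J / 1.557e-19 J = 1.61e16.

1.61e16 photons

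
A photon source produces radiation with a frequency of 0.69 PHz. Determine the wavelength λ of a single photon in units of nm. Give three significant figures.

434 nm

Convert to SI: f = 0.69 PHz = 6.9 × 10^14 Hz.
The photon relation is λ = c/f, giving λ = 4.345 × 10^-7 m.
Converting to nm: λ = 434.5 nm ≈ 434 nm.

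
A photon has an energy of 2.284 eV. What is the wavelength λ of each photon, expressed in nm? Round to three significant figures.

Take h = 6.62607015e-34 J·s, c = 2.99792458e8 m/s, 1 eV = 1.602176634e-19 J.
Convert to SI: E = 2.284 eV = 3.6594e-19 J.
Apply λ = hc/E: λ = 5.428e-7 m.
Converting to nm: λ = 542.8 nm ≈ 543 nm.

543 nm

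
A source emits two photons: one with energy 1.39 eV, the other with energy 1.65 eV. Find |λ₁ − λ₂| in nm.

Using λ = hc/E: λ₁ = 8.920e-7 m, λ₂ = 7.514e-7 m.
|Δλ| = |8.920e-7 − 7.514e-7| = 1.41e-7 m = 141 nm.

141 nm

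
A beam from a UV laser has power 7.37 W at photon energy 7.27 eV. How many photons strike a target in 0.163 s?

Total energy: E_total = P·t = 7.37 × 0.163 = 1.201 J.
Per-photon energy: E = 1.165e-18 J.
N = E_total / E_photon = 1.03e18.

1.03e18 photons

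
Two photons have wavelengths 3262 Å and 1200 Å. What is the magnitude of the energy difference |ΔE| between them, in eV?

6.53 eV

Using E = hc/λ: E₁ = 6.0897 × 10^-19 J, E₂ = 1.6554 × 10^-18 J.
|ΔE| = |6.0897 × 10^-19 − 1.6554 × 10^-18| = 1.05 × 10^-18 J = 6.53 eV.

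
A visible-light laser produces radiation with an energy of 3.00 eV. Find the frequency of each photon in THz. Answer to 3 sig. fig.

725 THz

Use h = 6.62607015e-34 J·s, 1 eV = 1.602176634e-19 J.
In SI units: E = 3.00 eV = 4.8065e-19 J.
For a photon f = E/h, so f = 7.254e14 Hz.
Converting to THz: f = 725.4 THz ≈ 725 THz.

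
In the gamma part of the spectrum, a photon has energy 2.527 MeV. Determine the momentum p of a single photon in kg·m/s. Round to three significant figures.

1.35e-21 kg·m/s

First convert: E = 2.527 MeV = 4.0487e-13 J.
For a photon p = E/c, so p = 1.351e-21 kg·m/s.
So p ≈ 1.35e-21 kg·m/s.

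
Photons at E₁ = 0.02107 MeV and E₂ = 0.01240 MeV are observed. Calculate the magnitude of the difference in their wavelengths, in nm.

0.0411 nm

Using λ = hc/E: λ₁ = 5.8844 × 10^-11 m, λ₂ = 9.9987 × 10^-11 m.
|Δλ| = |5.8844 × 10^-11 − 9.9987 × 10^-11| = 4.11 × 10^-11 m = 0.0411 nm.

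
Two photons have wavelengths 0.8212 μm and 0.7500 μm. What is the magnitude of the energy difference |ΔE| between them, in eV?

Using E = hc/λ: E₁ = 2.4190·10^-19 J, E₂ = 2.6486·10^-19 J.
|ΔE| = |2.4190·10^-19 − 2.6486·10^-19| = 2.30·10^-20 J = 0.143 eV.

0.143 eV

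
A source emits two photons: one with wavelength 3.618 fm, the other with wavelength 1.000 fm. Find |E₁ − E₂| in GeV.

0.897 GeV

Using E = hc/λ: E₁ = 5.4905e-11 J, E₂ = 1.9864e-10 J.
|ΔE| = |5.4905e-11 − 1.9864e-10| = 1.44e-10 J = 0.897 GeV.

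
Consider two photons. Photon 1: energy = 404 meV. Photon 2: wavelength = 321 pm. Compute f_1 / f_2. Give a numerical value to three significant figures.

1.05e-4

f_1 = 9.769e13 Hz (from energy = 404 meV, via f = E/h).
f_2 = 9.339e17 Hz (from wavelength = 321 pm, via f = c/λ).
Ratio = 9.769e13 / 9.339e17 = 1.05e-4.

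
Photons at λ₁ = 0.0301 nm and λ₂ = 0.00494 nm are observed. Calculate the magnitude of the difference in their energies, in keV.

210 keV

Using E = hc/λ: E₁ = 6.599e-15 J, E₂ = 4.021e-14 J.
|ΔE| = |6.599e-15 − 4.021e-14| = 3.36e-14 J = 210 keV.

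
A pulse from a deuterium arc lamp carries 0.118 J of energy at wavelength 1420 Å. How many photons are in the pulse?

Per-photon energy: E = 1.399e-18 J (from wavelength = 1420 Å).
N = E_total / E_photon = 0.118 J / 1.399e-18 J = 8.44e16.

8.44e16 photons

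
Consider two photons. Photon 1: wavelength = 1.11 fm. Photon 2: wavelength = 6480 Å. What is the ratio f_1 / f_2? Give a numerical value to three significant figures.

5.84 × 10^8

f_1 = 2.701 × 10^23 Hz (from wavelength = 1.11 fm, via f = c/λ).
f_2 = 4.626 × 10^14 Hz (from wavelength = 6480 Å, via f = c/λ).
Ratio = 2.701 × 10^23 / 4.626 × 10^14 = 5.84 × 10^8.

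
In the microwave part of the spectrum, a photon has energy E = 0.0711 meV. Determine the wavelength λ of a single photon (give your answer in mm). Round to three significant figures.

Use h = 6.62607015·10^-34 J·s, c = 2.99792458·10^8 m/s, 1 eV = 1.602176634·10^-19 J.
Convert to SI: E = 0.0711 meV = 1.1391·10^-23 J.
The photon relation is λ = hc/E, giving λ = 0.01744 m.
Converting to mm: λ = 17.44 mm ≈ 17.4 mm.

17.4 mm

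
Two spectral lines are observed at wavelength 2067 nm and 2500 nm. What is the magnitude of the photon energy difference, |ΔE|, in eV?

0.104 eV

Using E = hc/λ: E₁ = 9.6103 × 10^-20 J, E₂ = 7.9458 × 10^-20 J.
|ΔE| = |9.6103 × 10^-20 − 7.9458 × 10^-20| = 1.66 × 10^-20 J = 0.104 eV.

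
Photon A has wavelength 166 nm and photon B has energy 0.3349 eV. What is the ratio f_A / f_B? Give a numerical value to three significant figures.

22.3

f_A = 1.806 × 10^15 Hz (from wavelength = 166 nm, via f = c/λ).
f_B = 8.098 × 10^13 Hz (from energy = 0.3349 eV, via f = E/h).
Ratio = 1.806 × 10^15 / 8.098 × 10^13 = 22.3.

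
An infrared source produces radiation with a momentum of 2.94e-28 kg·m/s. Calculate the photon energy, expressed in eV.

0.550 eV

For a photon E = pc, so E = 8.814e-20 J.
Converting to eV: E = 0.5501 eV ≈ 0.550 eV.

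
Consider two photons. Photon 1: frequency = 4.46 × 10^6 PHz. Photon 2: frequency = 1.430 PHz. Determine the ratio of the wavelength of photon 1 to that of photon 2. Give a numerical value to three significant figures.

λ_1 = 6.722 × 10^-14 m (from frequency = 4.46 × 10^6 PHz, via λ = c/f).
λ_2 = 2.096 × 10^-7 m (from frequency = 1.430 PHz, via λ = c/f).
Ratio = 6.722 × 10^-14 / 2.096 × 10^-7 = 3.21 × 10^-7.

3.21 × 10^-7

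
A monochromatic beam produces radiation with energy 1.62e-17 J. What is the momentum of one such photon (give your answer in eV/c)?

Use c = 2.99792458e8 m/s, 1 eV = 1.602176634e-19 J.
Since p = E/c for a photon, p = 5.404e-26 kg·m/s.
Converting to eV/c: p = 101.1 eV/c ≈ 101 eV/c.

101 eV/c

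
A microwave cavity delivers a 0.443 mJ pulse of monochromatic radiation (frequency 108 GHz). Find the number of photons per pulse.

Per-photon energy: E = 7.156 × 10^-23 J (from frequency = 108 GHz).
N = E_total / E_photon = 4.43 × 10^-4 J / 7.156 × 10^-23 J = 6.19 × 10^18.

6.19 × 10^18 photons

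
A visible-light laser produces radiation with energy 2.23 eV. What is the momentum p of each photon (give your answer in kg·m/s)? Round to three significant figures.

1.19 × 10^-27 kg·m/s

Take c = 2.99792458 × 10^8 m/s, 1 eV = 1.602176634 × 10^-19 J.
In SI units: E = 2.23 eV = 3.5729 × 10^-19 J.
Since p = E/c for a photon, p = 1.192 × 10^-27 kg·m/s.
So p ≈ 1.19 × 10^-27 kg·m/s.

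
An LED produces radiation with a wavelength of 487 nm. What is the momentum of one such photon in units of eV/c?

Take h = 6.62607015e-34 J·s, c = 2.99792458e8 m/s, 1 eV = 1.602176634e-19 J.
First convert: λ = 487 nm = 4.87e-7 m.
Apply p = h/λ: p = 1.361e-27 kg·m/s.
Converting to eV/c: p = 2.546 eV/c ≈ 2.55 eV/c.

2.55 eV/c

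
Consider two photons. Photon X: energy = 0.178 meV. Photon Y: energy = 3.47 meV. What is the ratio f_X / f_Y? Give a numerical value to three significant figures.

f_X = 4.304e10 Hz (from energy = 0.178 meV, via f = E/h).
f_Y = 8.390e11 Hz (from energy = 3.47 meV, via f = E/h).
Ratio = 4.304e10 / 8.390e11 = 0.0513.

0.0513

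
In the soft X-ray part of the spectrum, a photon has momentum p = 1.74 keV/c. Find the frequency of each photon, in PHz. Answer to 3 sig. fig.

First convert: p = 1.74 keV/c = 9.2991·10^-25 kg·m/s.
Apply f = pc/h: f = 4.207·10^17 Hz.
Converting to PHz: f = 420.7 PHz ≈ 421 PHz.

421 PHz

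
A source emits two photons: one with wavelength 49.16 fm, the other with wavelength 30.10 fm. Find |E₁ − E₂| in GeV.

Using E = hc/λ: E₁ = 4.0408 × 10^-12 J, E₂ = 6.5995 × 10^-12 J.
|ΔE| = |4.0408 × 10^-12 − 6.5995 × 10^-12| = 2.56 × 10^-12 J = 0.0160 GeV.

0.0160 GeV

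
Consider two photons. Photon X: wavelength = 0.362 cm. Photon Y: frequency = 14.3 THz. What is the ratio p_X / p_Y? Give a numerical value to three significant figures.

p_X = 1.830e-31 kg·m/s (from wavelength = 0.362 cm, via p = h/λ).
p_Y = 3.161e-29 kg·m/s (from frequency = 14.3 THz, via p = hf/c).
Ratio = 1.830e-31 / 3.161e-29 = 5.79e-3.

5.79e-3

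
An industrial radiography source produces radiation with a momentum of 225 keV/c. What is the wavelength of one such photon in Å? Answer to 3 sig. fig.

First convert: p = 225 keV/c = 1.2025 × 10^-22 kg·m/s.
The photon relation is λ = h/p, giving λ = 5.510 × 10^-12 m.
Converting to Å: λ = 0.05510 Å ≈ 0.0551 Å.

0.0551 Å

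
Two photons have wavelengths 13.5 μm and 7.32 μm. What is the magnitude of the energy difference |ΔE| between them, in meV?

Using E = hc/λ: E₁ = 1.471 × 10^-20 J, E₂ = 2.714 × 10^-20 J.
|ΔE| = |1.471 × 10^-20 − 2.714 × 10^-20| = 1.24 × 10^-20 J = 77.5 meV.

77.5 meV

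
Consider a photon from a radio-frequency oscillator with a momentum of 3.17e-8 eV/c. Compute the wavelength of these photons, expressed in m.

Convert to SI: p = 3.17e-8 eV/c = 1.6941e-35 kg·m/s.
Apply λ = h/p: λ = 39.11 m.
So λ ≈ 39.1 m.

39.1 m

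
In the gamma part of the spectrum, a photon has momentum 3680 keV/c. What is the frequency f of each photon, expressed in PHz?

8.90e5 PHz

Use h = 6.62607015e-34 J·s, c = 2.99792458e8 m/s, 1 eV = 1.602176634e-19 J.
First convert: p = 3680 keV/c = 1.9667e-21 kg·m/s.
The photon relation is f = pc/h, giving f = 8.898e20 Hz.
Converting to PHz: f = 889800 PHz ≈ 8.90e5 PHz.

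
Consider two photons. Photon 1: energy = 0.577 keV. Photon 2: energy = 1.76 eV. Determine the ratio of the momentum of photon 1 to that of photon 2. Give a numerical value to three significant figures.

p_1 = 3.084·10^-25 kg·m/s (from energy = 0.577 keV, via p = E/c).
p_2 = 9.406·10^-28 kg·m/s (from energy = 1.76 eV, via p = E/c).
Ratio = 3.084·10^-25 / 9.406·10^-28 = 328.

328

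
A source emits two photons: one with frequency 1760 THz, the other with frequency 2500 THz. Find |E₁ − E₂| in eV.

Using E = hf: E₁ = 1.166 × 10^-18 J, E₂ = 1.657 × 10^-18 J.
|ΔE| = |1.166 × 10^-18 − 1.657 × 10^-18| = 4.90 × 10^-19 J = 3.06 eV.

3.06 eV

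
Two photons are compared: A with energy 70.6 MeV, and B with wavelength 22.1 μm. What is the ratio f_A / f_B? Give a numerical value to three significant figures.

1.26e9

f_A = 1.707e22 Hz (from energy = 70.6 MeV, via f = E/h).
f_B = 1.357e13 Hz (from wavelength = 22.1 μm, via f = c/λ).
Ratio = 1.707e22 / 1.357e13 = 1.26e9.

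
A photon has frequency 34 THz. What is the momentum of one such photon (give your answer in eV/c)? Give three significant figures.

0.141 eV/c

In SI units: f = 34 THz = 3.4 × 10^13 Hz.
The photon relation is p = hf/c, giving p = 7.515 × 10^-29 kg·m/s.
Converting to eV/c: p = 0.1406 eV/c ≈ 0.141 eV/c.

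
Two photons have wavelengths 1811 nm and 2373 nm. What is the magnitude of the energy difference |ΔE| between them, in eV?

Using E = hc/λ: E₁ = 1.0969e-19 J, E₂ = 8.3710e-20 J.
|ΔE| = |1.0969e-19 − 8.3710e-20| = 2.60e-20 J = 0.162 eV.

0.162 eV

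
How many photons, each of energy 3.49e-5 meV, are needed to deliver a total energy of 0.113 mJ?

2.02e22 photons

Per-photon energy: E = 5.592e-27 J (from energy = 3.49e-5 meV).
N = E_total / E_photon = 1.13e-4 J / 5.592e-27 J = 2.02e22.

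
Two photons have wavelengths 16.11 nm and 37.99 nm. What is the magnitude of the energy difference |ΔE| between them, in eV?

Using E = hc/λ: E₁ = 1.2331e-17 J, E₂ = 5.2289e-18 J.
|ΔE| = |1.2331e-17 − 5.2289e-18| = 7.10e-18 J = 44.3 eV.

44.3 eV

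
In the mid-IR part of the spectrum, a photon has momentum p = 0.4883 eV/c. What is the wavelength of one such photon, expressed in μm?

(h = 6.62607015e-34 J·s, c = 2.99792458e8 m/s, 1 eV = 1.602176634e-19 J.)
First convert: p = 0.4883 eV/c = 2.6096e-28 kg·m/s.
For a photon λ = h/p, so λ = 2.539e-6 m.
Converting to μm: λ = 2.539 μm ≈ 2.54 μm.

2.54 μm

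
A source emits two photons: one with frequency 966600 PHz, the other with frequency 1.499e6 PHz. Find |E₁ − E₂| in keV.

2200 keV

Using E = hf: E₁ = 6.4048e-13 J, E₂ = 9.9325e-13 J.
|ΔE| = |6.4048e-13 − 9.9325e-13| = 3.53e-13 J = 2200 keV.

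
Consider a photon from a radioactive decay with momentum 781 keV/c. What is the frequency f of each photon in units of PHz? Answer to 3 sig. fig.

First convert: p = 781 keV/c = 4.1739 × 10^-22 kg·m/s.
For a photon f = pc/h, so f = 1.888 × 10^20 Hz.
Converting to PHz: f = 188800 PHz ≈ 1.89 × 10^5 PHz.

1.89 × 10^5 PHz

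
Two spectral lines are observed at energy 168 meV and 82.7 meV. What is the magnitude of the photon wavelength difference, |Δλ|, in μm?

7.61 μm

Using λ = hc/E: λ₁ = 7.380 × 10^-6 m, λ₂ = 1.499 × 10^-5 m.
|Δλ| = |7.380 × 10^-6 − 1.499 × 10^-5| = 7.61 × 10^-6 m = 7.61 μm.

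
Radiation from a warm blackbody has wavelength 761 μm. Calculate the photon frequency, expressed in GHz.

Convert to SI: λ = 761 μm = 7.61 × 10^-4 m.
Since f = c/λ for a photon, f = 3.939 × 10^11 Hz.
Converting to GHz: f = 393.9 GHz ≈ 394 GHz.

394 GHz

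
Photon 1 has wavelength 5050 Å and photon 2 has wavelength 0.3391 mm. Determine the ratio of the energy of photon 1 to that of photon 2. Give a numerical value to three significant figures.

E_1 = 3.934e-19 J (from wavelength = 5050 Å, via E = hc/λ).
E_2 = 5.858e-22 J (from wavelength = 0.3391 mm, via E = hc/λ).
Ratio = 3.934e-19 / 5.858e-22 = 671.

671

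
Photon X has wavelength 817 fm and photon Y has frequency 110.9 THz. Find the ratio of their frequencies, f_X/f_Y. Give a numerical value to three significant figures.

f_X = 3.669·10^20 Hz (from wavelength = 817 fm, via f = c/λ).
f_Y = 1.109·10^14 Hz (from frequency = 110.9 THz, via f given directly).
Ratio = 3.669·10^20 / 1.109·10^14 = 3.31·10^6.

3.31·10^6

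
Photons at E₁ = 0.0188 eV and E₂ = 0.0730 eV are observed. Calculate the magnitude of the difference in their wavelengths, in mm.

Using λ = hc/E: λ₁ = 6.595·10^-5 m, λ₂ = 1.698·10^-5 m.
|Δλ| = |6.595·10^-5 − 1.698·10^-5| = 4.90·10^-5 m = 0.0490 mm.

0.0490 mm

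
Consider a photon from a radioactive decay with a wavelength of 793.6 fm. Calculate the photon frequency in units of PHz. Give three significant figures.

In SI units: λ = 793.6 fm = 7.936 × 10^-13 m.
The photon relation is f = c/λ, giving f = 3.778 × 10^20 Hz.
Converting to PHz: f = 377800 PHz ≈ 3.78 × 10^5 PHz.

3.78 × 10^5 PHz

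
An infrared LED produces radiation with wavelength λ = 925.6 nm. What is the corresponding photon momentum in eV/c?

1.34 eV/c

First convert: λ = 925.6 nm = 9.256e-7 m.
Apply p = h/λ: p = 7.159e-28 kg·m/s.
Converting to eV/c: p = 1.340 eV/c ≈ 1.34 eV/c.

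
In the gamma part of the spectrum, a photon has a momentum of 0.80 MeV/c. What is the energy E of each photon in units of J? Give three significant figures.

1.28 × 10^-13 J

Take c = 2.99792458 × 10^8 m/s, 1 eV = 1.602176634 × 10^-19 J.
First convert: p = 0.80 MeV/c = 4.2754 × 10^-22 kg·m/s.
Apply E = pc: E = 1.282 × 10^-13 J.
So E ≈ 1.28 × 10^-13 J.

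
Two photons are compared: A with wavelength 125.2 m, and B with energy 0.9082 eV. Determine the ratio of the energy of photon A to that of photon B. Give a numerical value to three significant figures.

E_A = 1.587 × 10^-27 J (from wavelength = 125.2 m, via E = hc/λ).
E_B = 1.455 × 10^-19 J (from energy = 0.9082 eV, via E given directly).
Ratio = 1.587 × 10^-27 / 1.455 × 10^-19 = 1.09 × 10^-8.

1.09 × 10^-8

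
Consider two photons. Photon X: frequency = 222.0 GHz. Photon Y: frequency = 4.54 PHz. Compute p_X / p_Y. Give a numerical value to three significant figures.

4.89e-5

p_X = 4.907e-31 kg·m/s (from frequency = 222.0 GHz, via p = hf/c).
p_Y = 1.003e-26 kg·m/s (from frequency = 4.54 PHz, via p = hf/c).
Ratio = 4.907e-31 / 1.003e-26 = 4.89e-5.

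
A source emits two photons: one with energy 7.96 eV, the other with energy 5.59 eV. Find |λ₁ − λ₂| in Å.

Using λ = hc/E: λ₁ = 1.558·10^-7 m, λ₂ = 2.218·10^-7 m.
|Δλ| = |1.558·10^-7 − 2.218·10^-7| = 6.60·10^-8 m = 660 Å.

660 Å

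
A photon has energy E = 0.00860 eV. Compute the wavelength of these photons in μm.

Use h = 6.62607015e-34 J·s, c = 2.99792458e8 m/s, 1 eV = 1.602176634e-19 J.
Convert to SI: E = 0.00860 eV = 1.3779e-21 J.
The photon relation is λ = hc/E, giving λ = 1.442e-4 m.
Converting to μm: λ = 144.2 μm ≈ 144 μm.

144 μm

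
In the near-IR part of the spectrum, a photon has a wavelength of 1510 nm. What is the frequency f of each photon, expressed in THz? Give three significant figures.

First convert: λ = 1510 nm = 1.51 × 10^-6 m.
For a photon f = c/λ, so f = 1.985 × 10^14 Hz.
Converting to THz: f = 198.5 THz ≈ 199 THz.

199 THz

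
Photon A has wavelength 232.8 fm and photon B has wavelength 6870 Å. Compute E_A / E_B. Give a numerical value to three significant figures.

E_A = 8.533e-13 J (from wavelength = 232.8 fm, via E = hc/λ).
E_B = 2.891e-19 J (from wavelength = 6870 Å, via E = hc/λ).
Ratio = 8.533e-13 / 2.891e-19 = 2.95e6.

2.95e6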